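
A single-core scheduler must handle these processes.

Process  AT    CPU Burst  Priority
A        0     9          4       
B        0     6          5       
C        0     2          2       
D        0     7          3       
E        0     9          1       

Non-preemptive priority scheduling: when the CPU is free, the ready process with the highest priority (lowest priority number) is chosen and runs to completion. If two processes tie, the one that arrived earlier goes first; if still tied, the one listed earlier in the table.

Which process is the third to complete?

Gantt: | E 0-9 | C 9-11 | D 11-18 | A 18-27 | B 27-33 |
Completion: A=27  B=33  C=11  D=18  E=9
Turnaround (C−A): A=27  B=33  C=11  D=18  E=9
Finish order: E → C → D → A → B

D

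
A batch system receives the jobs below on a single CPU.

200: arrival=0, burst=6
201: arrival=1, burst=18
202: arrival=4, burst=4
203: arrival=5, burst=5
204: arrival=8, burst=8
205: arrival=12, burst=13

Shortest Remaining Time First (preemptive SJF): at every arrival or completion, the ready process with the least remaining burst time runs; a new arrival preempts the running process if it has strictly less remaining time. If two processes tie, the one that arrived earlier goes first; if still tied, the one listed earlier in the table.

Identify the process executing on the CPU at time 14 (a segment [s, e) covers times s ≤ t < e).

203

Timeline: | 200 0-6 | 202 6-10 | 203 10-15 | 204 15-23 | 205 23-36 | 201 36-54 |
Completion: 200=6  201=54  202=10  203=15  204=23  205=36
Turnaround (C−A): 200=6  201=53  202=6  203=10  204=15  205=24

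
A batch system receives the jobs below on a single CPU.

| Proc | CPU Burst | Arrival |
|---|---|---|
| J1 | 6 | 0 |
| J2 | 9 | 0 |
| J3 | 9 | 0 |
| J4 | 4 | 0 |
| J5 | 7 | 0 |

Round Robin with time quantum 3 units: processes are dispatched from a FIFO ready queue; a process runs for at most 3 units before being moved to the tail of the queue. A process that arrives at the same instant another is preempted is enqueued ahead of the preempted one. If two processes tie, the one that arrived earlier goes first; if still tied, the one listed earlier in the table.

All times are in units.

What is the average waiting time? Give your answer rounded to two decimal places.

21.60

Timeline: | J1 0-3 | J2 3-6 | J3 6-9 | J4 9-12 | J5 12-15 | J1 15-18 | J2 18-21 | J3 21-24 | J4 24-25 | J5 25-28 | J2 28-31 | J3 31-34 | J5 34-35 |
Completion: J1=18  J2=31  J3=34  J4=25  J5=35
Turnaround (C−A): J1=18  J2=31  J3=34  J4=25  J5=35
Waiting times: J1=12, J2=22, J3=25, J4=21, J5=28
Average waiting = (12+22+25+21+28) / 5 = 108/5 = 21.60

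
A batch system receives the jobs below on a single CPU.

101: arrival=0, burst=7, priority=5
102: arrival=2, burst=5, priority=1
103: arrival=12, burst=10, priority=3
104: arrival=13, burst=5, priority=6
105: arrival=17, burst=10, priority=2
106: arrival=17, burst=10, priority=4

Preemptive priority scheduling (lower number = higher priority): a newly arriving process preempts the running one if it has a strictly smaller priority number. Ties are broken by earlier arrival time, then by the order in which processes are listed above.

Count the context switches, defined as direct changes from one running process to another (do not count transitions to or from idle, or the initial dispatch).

7

Timeline: | 101 0-2 | 102 2-7 | 101 7-12 | 103 12-17 | 105 17-27 | 103 27-32 | 106 32-42 | 104 42-47 |
Completion: 101=12  102=7  103=32  104=47  105=27  106=42
Turnaround (C−A): 101=12  102=5  103=20  104=34  105=10  106=25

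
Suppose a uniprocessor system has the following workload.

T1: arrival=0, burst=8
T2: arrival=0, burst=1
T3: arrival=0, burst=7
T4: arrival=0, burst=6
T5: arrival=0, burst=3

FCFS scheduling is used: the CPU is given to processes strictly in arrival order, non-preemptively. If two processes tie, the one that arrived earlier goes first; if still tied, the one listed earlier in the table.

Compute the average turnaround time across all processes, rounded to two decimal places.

16.00

Timeline: | T1 0-8 | T2 8-9 | T3 9-16 | T4 16-22 | T5 22-25 |
Completion: T1=8  T2=9  T3=16  T4=22  T5=25
Turnaround (C−A): T1=8  T2=9  T3=16  T4=22  T5=25
Turnaround times: T1=8, T2=9, T3=16, T4=22, T5=25
Average turnaround = (8+9+16+22+25) / 5 = 80/5 = 16.00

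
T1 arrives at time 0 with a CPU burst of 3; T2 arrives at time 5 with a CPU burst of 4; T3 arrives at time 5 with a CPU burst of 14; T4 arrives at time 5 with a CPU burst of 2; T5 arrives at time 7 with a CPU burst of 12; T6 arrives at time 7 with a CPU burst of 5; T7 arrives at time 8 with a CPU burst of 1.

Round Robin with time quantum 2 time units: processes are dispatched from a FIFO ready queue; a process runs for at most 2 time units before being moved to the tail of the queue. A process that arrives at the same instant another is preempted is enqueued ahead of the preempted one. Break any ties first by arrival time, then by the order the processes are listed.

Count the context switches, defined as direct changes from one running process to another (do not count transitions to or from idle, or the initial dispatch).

Gantt: | T1 0-3 | idle 3-5 | T2 5-7 | T3 7-9 | T4 9-11 | T5 11-13 | T6 13-15 | T2 15-17 | T7 17-18 | T3 18-20 | T5 20-22 | T6 22-24 | T3 24-26 | T5 26-28 | T6 28-29 | T3 29-31 | T5 31-33 | T3 33-35 | T5 35-37 | T3 37-39 | T5 39-41 | T3 41-43 |
Completion: T1=3  T2=17  T3=43  T4=11  T5=41  T6=29  T7=18
Turnaround (C−A): T1=3  T2=12  T3=38  T4=6  T5=34  T6=22  T7=10

19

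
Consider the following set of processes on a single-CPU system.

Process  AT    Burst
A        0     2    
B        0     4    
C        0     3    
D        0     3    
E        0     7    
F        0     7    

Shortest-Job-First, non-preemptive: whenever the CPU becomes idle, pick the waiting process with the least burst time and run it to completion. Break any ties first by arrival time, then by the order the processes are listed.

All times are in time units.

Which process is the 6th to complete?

F

Schedule: | A 0-2 | C 2-5 | D 5-8 | B 8-12 | E 12-19 | F 19-26 |
Completion: A=2  B=12  C=5  D=8  E=19  F=26
Turnaround (C−A): A=2  B=12  C=5  D=8  E=19  F=26
Finish order: A → C → D → B → E → F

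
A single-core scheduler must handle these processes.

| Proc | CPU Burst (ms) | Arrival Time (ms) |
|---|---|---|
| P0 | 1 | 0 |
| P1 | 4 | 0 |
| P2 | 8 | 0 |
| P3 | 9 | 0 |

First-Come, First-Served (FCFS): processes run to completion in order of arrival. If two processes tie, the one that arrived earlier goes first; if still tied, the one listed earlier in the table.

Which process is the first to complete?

Gantt: | P0 0-1 | P1 1-5 | P2 5-13 | P3 13-22 |
Completion: P0=1  P1=5  P2=13  P3=22
Turnaround (C−A): P0=1  P1=5  P2=13  P3=22
Finish order: P0 → P1 → P2 → P3

P0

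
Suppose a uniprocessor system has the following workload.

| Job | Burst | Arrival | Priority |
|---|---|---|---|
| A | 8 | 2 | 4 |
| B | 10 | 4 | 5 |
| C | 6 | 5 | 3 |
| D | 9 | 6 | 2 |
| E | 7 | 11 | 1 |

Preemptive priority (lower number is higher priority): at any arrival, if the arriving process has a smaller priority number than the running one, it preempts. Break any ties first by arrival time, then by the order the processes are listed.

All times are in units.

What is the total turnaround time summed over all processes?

113

Timeline: | idle 0-2 | A 2-5 | C 5-6 | D 6-11 | E 11-18 | D 18-22 | C 22-27 | A 27-32 | B 32-42 |
Completion: A=32  B=42  C=27  D=22  E=18
Turnaround (C−A): A=30  B=38  C=22  D=16  E=7
Turnaround = completion − arrival: A=30, B=38, C=22, D=16, E=7
Total turnaround = 30 + 38 + 22 + 16 + 7 = 113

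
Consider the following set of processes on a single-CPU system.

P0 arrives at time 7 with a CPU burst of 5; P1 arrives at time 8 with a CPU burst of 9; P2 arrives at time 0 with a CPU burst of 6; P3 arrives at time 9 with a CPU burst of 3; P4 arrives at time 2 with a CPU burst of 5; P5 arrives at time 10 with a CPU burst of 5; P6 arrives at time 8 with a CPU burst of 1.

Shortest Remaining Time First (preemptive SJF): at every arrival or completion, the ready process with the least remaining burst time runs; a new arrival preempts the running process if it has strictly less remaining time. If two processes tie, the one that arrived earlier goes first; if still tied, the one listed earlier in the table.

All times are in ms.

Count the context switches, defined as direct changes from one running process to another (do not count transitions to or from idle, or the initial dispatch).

7

Gantt: | P2 0-6 | P4 6-8 | P6 8-9 | P4 9-12 | P3 12-15 | P0 15-20 | P5 20-25 | P1 25-34 |
Completion: P0=20  P1=34  P2=6  P3=15  P4=12  P5=25  P6=9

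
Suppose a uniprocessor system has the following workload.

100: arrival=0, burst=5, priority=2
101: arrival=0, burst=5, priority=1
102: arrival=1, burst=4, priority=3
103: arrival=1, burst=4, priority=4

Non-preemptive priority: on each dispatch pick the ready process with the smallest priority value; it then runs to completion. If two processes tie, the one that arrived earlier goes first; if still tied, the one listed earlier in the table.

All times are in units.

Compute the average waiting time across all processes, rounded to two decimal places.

6.75

Timeline: | 101 0-5 | 100 5-10 | 102 10-14 | 103 14-18 |
Completion: 100=10  101=5  102=14  103=18
Turnaround (C−A): 100=10  101=5  102=13  103=17
Waiting times: 100=5, 101=0, 102=9, 103=13
Average waiting = (5+0+9+13) / 4 = 27/4 = 6.75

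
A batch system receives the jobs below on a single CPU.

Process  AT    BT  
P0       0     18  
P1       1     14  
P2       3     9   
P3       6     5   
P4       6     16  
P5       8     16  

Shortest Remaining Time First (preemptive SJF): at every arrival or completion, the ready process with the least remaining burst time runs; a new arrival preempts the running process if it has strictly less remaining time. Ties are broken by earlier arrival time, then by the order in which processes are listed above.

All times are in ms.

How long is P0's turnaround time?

78

Gantt: | P0 0-1 | P1 1-3 | P2 3-6 | P3 6-11 | P2 11-17 | P1 17-29 | P4 29-45 | P5 45-61 | P0 61-78 |
Completion: P0=78  P1=29  P2=17  P3=11  P4=45  P5=61
Turnaround (C−A): P0=78  P1=28  P2=14  P3=5  P4=39  P5=53
Turnaround(P0) = completion − arrival = 78 − 0 = 78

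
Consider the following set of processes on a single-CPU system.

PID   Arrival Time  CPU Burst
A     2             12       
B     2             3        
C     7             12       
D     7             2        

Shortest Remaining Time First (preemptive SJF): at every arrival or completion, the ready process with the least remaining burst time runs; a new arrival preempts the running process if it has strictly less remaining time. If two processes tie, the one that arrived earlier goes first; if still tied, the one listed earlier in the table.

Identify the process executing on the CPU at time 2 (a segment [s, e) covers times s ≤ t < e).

B

Gantt: | idle 0-2 | B 2-5 | A 5-7 | D 7-9 | A 9-19 | C 19-31 |
Completion: A=19  B=5  C=31  D=9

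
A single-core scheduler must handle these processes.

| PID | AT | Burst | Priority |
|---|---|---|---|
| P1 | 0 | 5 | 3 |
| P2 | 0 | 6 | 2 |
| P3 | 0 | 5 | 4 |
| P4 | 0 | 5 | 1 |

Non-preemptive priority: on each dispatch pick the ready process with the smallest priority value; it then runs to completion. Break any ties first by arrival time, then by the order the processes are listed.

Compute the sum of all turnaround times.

53

Gantt: | P4 0-5 | P2 5-11 | P1 11-16 | P3 16-21 |
Completion: P1=16  P2=11  P3=21  P4=5
Turnaround (C−A): P1=16  P2=11  P3=21  P4=5
Turnaround = completion − arrival: P1=16, P2=11, P3=21, P4=5
Total turnaround = 16 + 11 + 21 + 5 = 53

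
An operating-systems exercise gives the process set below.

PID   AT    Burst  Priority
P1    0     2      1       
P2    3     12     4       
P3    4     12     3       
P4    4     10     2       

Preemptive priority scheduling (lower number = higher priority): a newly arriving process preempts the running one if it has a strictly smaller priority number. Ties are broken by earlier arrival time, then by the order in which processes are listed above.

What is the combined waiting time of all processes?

Timeline: | P1 0-2 | idle 2-3 | P2 3-4 | P4 4-14 | P3 14-26 | P2 26-37 |
Completion: P1=2  P2=37  P3=26  P4=14
Turnaround (C−A): P1=2  P2=34  P3=22  P4=10
Waiting = turnaround − burst: P1=0, P2=22, P3=10, P4=0
Total waiting = 0 + 22 + 10 + 0 = 32

32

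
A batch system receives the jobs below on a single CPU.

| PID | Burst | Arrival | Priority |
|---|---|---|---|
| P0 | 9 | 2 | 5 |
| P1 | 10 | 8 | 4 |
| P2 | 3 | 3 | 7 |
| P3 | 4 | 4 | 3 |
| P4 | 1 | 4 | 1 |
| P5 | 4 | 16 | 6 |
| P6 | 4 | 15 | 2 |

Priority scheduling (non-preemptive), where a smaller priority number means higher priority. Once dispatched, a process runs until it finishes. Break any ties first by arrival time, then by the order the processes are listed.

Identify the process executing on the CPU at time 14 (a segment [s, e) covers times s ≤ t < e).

Timeline: | idle 0-2 | P0 2-11 | P4 11-12 | P3 12-16 | P6 16-20 | P1 20-30 | P5 30-34 | P2 34-37 |
Completion: P0=11  P1=30  P2=37  P3=16  P4=12  P5=34  P6=20
Turnaround (C−A): P0=9  P1=22  P2=34  P3=12  P4=8  P5=18  P6=5

P3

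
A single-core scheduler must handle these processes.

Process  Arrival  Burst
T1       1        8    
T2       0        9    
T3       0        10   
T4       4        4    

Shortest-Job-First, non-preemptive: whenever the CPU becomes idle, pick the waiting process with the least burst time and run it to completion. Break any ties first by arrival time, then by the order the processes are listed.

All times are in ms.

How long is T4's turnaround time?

9

Schedule: | T2 0-9 | T4 9-13 | T1 13-21 | T3 21-31 |
Completion: T1=21  T2=9  T3=31  T4=13
Turnaround (C−A): T1=20  T2=9  T3=31  T4=9
Turnaround(T4) = completion − arrival = 13 − 4 = 9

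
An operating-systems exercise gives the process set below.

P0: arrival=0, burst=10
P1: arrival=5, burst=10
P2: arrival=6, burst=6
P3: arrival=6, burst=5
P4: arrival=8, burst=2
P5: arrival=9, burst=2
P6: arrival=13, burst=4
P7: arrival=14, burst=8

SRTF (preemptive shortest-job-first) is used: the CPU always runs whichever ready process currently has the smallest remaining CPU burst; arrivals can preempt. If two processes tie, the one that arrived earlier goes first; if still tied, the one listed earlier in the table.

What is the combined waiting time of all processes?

82

Schedule: | P0 0-10 | P4 10-12 | P5 12-14 | P6 14-18 | P3 18-23 | P2 23-29 | P7 29-37 | P1 37-47 |
Completion: P0=10  P1=47  P2=29  P3=23  P4=12  P5=14  P6=18  P7=37
Turnaround (C−A): P0=10  P1=42  P2=23  P3=17  P4=4  P5=5  P6=5  P7=23
Waiting = turnaround − burst: P0=0, P1=32, P2=17, P3=12, P4=2, P5=3, P6=1, P7=15
Total waiting = 0 + 32 + 17 + 12 + 2 + 3 + 1 + 15 = 82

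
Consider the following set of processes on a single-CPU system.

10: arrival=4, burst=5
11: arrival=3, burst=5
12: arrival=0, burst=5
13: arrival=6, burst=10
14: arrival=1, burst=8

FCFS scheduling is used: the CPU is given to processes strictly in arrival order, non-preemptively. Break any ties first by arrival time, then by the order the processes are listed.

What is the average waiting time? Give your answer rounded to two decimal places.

Timeline: | 12 0-5 | 14 5-13 | 11 13-18 | 10 18-23 | 13 23-33 |
Completion: 10=23  11=18  12=5  13=33  14=13
Waiting times: 10=14, 11=10, 12=0, 13=17, 14=4
Average waiting = (14+10+0+17+4) / 5 = 45/5 = 9.00

9.00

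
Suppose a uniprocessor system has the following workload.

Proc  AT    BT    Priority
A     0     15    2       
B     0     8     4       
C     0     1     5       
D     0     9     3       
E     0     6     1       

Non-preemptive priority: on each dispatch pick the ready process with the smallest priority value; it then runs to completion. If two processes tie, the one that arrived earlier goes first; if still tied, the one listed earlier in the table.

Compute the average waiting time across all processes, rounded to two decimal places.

19.00

Schedule: | E 0-6 | A 6-21 | D 21-30 | B 30-38 | C 38-39 |
Completion: A=21  B=38  C=39  D=30  E=6
Turnaround (C−A): A=21  B=38  C=39  D=30  E=6
Waiting times: A=6, B=30, C=38, D=21, E=0
Average waiting = (6+30+38+21+0) / 5 = 95/5 = 19.00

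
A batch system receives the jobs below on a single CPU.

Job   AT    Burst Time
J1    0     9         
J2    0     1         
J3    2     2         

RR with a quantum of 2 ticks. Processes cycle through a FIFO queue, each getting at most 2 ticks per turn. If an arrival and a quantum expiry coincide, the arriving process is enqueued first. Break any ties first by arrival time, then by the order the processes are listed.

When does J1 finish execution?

Gantt: | J1 0-2 | J2 2-3 | J3 3-5 | J1 5-12 |
Completion: J1=12  J2=3  J3=5
Turnaround (C−A): J1=12  J2=3  J3=3

12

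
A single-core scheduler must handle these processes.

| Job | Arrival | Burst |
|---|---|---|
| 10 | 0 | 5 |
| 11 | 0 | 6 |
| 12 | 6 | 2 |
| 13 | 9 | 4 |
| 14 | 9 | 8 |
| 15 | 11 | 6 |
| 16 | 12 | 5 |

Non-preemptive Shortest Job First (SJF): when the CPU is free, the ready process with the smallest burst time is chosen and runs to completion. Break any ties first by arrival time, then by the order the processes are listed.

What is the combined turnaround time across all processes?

Schedule: | 10 0-5 | 11 5-11 | 12 11-13 | 13 13-17 | 16 17-22 | 15 22-28 | 14 28-36 |
Completion: 10=5  11=11  12=13  13=17  14=36  15=28  16=22
Turnaround (C−A): 10=5  11=11  12=7  13=8  14=27  15=17  16=10
Turnaround = completion − arrival: 10=5, 11=11, 12=7, 13=8, 14=27, 15=17, 16=10
Total turnaround = 5 + 11 + 7 + 8 + 27 + 17 + 10 = 85

85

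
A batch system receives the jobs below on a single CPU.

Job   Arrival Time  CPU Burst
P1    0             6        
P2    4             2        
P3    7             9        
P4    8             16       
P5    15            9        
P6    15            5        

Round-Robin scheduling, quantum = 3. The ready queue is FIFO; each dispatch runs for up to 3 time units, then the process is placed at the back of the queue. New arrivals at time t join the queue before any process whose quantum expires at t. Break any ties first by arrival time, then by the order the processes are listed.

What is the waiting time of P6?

17

Gantt: | P1 0-6 | P2 6-8 | P3 8-11 | P4 11-14 | P3 14-17 | P4 17-20 | P5 20-23 | P6 23-26 | P3 26-29 | P4 29-32 | P5 32-35 | P6 35-37 | P4 37-40 | P5 40-43 | P4 43-47 |
Completion: P1=6  P2=8  P3=29  P4=47  P5=43  P6=37
Turnaround (C−A): P1=6  P2=4  P3=22  P4=39  P5=28  P6=22
Waiting(P6) = turnaround − burst = 22 − 5 = 17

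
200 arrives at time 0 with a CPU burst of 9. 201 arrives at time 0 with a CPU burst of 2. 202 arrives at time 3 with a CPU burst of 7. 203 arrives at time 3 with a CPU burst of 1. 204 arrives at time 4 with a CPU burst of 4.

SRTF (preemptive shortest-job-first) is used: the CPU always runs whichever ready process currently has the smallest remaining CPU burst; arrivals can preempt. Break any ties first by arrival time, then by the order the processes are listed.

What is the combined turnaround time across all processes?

42

Schedule: | 201 0-2 | 200 2-3 | 203 3-4 | 204 4-8 | 202 8-15 | 200 15-23 |
Completion: 200=23  201=2  202=15  203=4  204=8
Turnaround (C−A): 200=23  201=2  202=12  203=1  204=4
Turnaround = completion − arrival: 200=23, 201=2, 202=12, 203=1, 204=4
Total turnaround = 23 + 2 + 12 + 1 + 4 = 42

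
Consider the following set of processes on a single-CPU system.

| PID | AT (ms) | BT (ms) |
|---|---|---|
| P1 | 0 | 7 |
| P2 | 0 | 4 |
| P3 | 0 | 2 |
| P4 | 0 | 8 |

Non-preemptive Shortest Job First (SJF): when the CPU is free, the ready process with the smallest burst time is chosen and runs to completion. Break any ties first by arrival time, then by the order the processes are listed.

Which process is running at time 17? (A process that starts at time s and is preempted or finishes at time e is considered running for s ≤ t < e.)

Schedule: | P3 0-2 | P2 2-6 | P1 6-13 | P4 13-21 |
Completion: P1=13  P2=6  P3=2  P4=21
Turnaround (C−A): P1=13  P2=6  P3=2  P4=21

P4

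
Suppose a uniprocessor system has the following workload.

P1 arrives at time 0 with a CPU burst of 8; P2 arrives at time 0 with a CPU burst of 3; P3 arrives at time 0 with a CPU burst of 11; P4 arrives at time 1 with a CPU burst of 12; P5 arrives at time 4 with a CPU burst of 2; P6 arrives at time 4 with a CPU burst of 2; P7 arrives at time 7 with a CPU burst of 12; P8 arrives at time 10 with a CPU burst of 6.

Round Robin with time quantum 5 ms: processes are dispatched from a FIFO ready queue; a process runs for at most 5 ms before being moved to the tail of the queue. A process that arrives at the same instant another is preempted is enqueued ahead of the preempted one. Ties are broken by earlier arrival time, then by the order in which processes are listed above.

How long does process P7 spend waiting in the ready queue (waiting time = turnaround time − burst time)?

37

Gantt: | P1 0-5 | P2 5-8 | P3 8-13 | P4 13-18 | P5 18-20 | P6 20-22 | P1 22-25 | P7 25-30 | P8 30-35 | P3 35-40 | P4 40-45 | P7 45-50 | P8 50-51 | P3 51-52 | P4 52-54 | P7 54-56 |
Completion: P1=25  P2=8  P3=52  P4=54  P5=20  P6=22  P7=56  P8=51
Waiting(P7) = turnaround − burst = 49 − 12 = 37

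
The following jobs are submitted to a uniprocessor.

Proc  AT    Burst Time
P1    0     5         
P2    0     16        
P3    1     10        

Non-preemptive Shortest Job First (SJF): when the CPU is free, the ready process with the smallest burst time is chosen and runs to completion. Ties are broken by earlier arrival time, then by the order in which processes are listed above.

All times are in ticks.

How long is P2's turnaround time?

31

Timeline: | P1 0-5 | P3 5-15 | P2 15-31 |
Completion: P1=5  P2=31  P3=15
Turnaround (C−A): P1=5  P2=31  P3=14
Turnaround(P2) = completion − arrival = 31 − 0 = 31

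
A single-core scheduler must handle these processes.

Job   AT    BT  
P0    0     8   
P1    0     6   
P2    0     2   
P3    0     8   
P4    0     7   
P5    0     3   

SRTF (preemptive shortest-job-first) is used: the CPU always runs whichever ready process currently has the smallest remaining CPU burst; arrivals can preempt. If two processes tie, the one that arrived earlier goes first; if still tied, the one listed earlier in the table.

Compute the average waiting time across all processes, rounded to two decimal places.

10.33

Timeline: | P2 0-2 | P5 2-5 | P1 5-11 | P4 11-18 | P0 18-26 | P3 26-34 |
Completion: P0=26  P1=11  P2=2  P3=34  P4=18  P5=5
Turnaround (C−A): P0=26  P1=11  P2=2  P3=34  P4=18  P5=5
Waiting times: P0=18, P1=5, P2=0, P3=26, P4=11, P5=2
Average waiting = (18+5+0+26+11+2) / 6 = 62/6 = 10.33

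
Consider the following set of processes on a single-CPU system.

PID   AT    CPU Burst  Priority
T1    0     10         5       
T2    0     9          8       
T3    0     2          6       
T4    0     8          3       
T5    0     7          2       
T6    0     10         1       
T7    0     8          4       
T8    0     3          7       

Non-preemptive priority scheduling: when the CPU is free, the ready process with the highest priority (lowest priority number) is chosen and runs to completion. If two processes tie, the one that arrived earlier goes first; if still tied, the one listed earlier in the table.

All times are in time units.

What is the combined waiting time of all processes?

221

Timeline: | T6 0-10 | T5 10-17 | T4 17-25 | T7 25-33 | T1 33-43 | T3 43-45 | T8 45-48 | T2 48-57 |
Completion: T1=43  T2=57  T3=45  T4=25  T5=17  T6=10  T7=33  T8=48
Waiting = turnaround − burst: T1=33, T2=48, T3=43, T4=17, T5=10, T6=0, T7=25, T8=45
Total waiting = 33 + 48 + 43 + 17 + 10 + 0 + 25 + 45 = 221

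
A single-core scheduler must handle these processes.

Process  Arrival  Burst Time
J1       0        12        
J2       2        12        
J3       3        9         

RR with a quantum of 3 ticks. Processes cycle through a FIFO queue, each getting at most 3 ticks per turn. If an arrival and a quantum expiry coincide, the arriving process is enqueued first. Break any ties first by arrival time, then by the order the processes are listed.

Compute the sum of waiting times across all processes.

52

Timeline: | J1 0-3 | J2 3-6 | J3 6-9 | J1 9-12 | J2 12-15 | J3 15-18 | J1 18-21 | J2 21-24 | J3 24-27 | J1 27-30 | J2 30-33 |
Completion: J1=30  J2=33  J3=27
Waiting = turnaround − burst: J1=18, J2=19, J3=15
Total waiting = 18 + 19 + 15 = 52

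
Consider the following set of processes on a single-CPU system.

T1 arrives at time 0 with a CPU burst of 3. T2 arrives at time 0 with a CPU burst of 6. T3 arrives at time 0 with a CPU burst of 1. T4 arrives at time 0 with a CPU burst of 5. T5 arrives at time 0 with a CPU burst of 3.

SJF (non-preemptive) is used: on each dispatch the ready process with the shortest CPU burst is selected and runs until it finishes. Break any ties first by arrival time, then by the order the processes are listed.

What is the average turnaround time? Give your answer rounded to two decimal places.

8.40

Schedule: | T3 0-1 | T1 1-4 | T5 4-7 | T4 7-12 | T2 12-18 |
Completion: T1=4  T2=18  T3=1  T4=12  T5=7
Turnaround (C−A): T1=4  T2=18  T3=1  T4=12  T5=7
Turnaround times: T1=4, T2=18, T3=1, T4=12, T5=7
Average turnaround = (4+18+1+12+7) / 5 = 42/5 = 8.40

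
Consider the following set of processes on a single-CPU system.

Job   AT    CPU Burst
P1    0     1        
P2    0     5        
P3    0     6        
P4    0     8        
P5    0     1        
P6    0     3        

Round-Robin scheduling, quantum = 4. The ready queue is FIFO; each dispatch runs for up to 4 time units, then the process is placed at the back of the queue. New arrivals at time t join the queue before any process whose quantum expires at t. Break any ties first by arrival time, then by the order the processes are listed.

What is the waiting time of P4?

16

Schedule: | P1 0-1 | P2 1-5 | P3 5-9 | P4 9-13 | P5 13-14 | P6 14-17 | P2 17-18 | P3 18-20 | P4 20-24 |
Completion: P1=1  P2=18  P3=20  P4=24  P5=14  P6=17
Turnaround (C−A): P1=1  P2=18  P3=20  P4=24  P5=14  P6=17
Waiting(P4) = turnaround − burst = 24 − 8 = 16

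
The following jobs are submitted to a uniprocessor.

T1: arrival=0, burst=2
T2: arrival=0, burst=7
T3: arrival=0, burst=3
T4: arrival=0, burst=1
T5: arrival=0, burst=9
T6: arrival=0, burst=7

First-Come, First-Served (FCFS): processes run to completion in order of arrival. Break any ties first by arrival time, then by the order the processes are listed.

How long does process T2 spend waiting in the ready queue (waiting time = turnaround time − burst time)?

Timeline: | T1 0-2 | T2 2-9 | T3 9-12 | T4 12-13 | T5 13-22 | T6 22-29 |
Completion: T1=2  T2=9  T3=12  T4=13  T5=22  T6=29
Turnaround (C−A): T1=2  T2=9  T3=12  T4=13  T5=22  T6=29
Waiting(T2) = turnaround − burst = 9 − 7 = 2

2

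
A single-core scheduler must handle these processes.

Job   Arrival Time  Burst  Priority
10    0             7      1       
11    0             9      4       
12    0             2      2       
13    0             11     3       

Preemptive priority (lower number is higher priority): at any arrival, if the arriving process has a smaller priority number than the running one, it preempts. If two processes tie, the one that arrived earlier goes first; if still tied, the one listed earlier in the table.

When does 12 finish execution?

9

Gantt: | 10 0-7 | 12 7-9 | 13 9-20 | 11 20-29 |
Completion: 10=7  11=29  12=9  13=20
Turnaround (C−A): 10=7  11=29  12=9  13=20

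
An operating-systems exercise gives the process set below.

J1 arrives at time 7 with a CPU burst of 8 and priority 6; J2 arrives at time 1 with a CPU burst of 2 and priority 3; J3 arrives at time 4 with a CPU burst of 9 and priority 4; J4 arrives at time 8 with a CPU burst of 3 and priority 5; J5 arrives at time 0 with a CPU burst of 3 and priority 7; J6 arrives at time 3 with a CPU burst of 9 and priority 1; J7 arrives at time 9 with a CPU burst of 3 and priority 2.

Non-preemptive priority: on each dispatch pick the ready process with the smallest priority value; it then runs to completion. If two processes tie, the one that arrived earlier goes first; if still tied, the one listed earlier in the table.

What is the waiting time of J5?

0

Schedule: | J5 0-3 | J6 3-12 | J7 12-15 | J2 15-17 | J3 17-26 | J4 26-29 | J1 29-37 |
Completion: J1=37  J2=17  J3=26  J4=29  J5=3  J6=12  J7=15
Waiting(J5) = turnaround − burst = 3 − 3 = 0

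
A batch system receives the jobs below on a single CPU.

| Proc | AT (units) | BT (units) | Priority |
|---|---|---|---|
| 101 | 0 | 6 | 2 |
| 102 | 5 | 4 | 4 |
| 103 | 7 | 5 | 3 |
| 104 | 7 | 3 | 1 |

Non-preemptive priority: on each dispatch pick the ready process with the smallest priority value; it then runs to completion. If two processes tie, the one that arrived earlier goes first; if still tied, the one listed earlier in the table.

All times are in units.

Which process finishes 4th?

Gantt: | 101 0-6 | 102 6-10 | 104 10-13 | 103 13-18 |
Completion: 101=6  102=10  103=18  104=13
Finish order: 101 → 102 → 104 → 103

103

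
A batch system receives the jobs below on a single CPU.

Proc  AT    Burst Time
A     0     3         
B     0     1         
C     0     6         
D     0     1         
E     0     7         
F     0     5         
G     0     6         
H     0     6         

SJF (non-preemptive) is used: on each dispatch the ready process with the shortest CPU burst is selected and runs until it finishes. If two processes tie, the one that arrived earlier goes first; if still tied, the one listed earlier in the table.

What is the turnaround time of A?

5

Schedule: | B 0-1 | D 1-2 | A 2-5 | F 5-10 | C 10-16 | G 16-22 | H 22-28 | E 28-35 |
Completion: A=5  B=1  C=16  D=2  E=35  F=10  G=22  H=28
Turnaround(A) = completion − arrival = 5 − 0 = 5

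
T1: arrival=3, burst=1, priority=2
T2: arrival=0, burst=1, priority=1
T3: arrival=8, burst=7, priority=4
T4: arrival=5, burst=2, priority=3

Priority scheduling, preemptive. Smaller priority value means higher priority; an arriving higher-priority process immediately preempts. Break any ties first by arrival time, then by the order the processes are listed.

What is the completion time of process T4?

7

Gantt: | T2 0-1 | idle 1-3 | T1 3-4 | idle 4-5 | T4 5-7 | idle 7-8 | T3 8-15 |
Completion: T1=4  T2=1  T3=15  T4=7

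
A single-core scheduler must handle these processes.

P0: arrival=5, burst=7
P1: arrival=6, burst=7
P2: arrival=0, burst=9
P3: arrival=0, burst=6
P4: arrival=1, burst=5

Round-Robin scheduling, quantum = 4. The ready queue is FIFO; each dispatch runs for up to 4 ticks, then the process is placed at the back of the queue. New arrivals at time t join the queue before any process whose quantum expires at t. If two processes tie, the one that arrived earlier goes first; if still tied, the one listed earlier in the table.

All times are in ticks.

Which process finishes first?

P3

Timeline: | P2 0-4 | P3 4-8 | P4 8-12 | P2 12-16 | P0 16-20 | P1 20-24 | P3 24-26 | P4 26-27 | P2 27-28 | P0 28-31 | P1 31-34 |
Completion: P0=31  P1=34  P2=28  P3=26  P4=27
Finish order: P3 → P4 → P2 → P0 → P1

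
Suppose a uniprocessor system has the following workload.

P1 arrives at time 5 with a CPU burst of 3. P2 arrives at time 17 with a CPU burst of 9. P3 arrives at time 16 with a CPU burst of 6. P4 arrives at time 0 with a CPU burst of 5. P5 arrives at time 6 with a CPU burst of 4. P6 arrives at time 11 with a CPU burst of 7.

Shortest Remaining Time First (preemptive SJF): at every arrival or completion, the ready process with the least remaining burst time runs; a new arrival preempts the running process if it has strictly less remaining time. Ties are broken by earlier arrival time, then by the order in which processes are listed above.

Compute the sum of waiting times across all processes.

14

Schedule: | P4 0-5 | P1 5-8 | P5 8-12 | P6 12-19 | P3 19-25 | P2 25-34 |
Completion: P1=8  P2=34  P3=25  P4=5  P5=12  P6=19
Waiting = turnaround − burst: P1=0, P2=8, P3=3, P4=0, P5=2, P6=1
Total waiting = 0 + 8 + 3 + 0 + 2 + 1 = 14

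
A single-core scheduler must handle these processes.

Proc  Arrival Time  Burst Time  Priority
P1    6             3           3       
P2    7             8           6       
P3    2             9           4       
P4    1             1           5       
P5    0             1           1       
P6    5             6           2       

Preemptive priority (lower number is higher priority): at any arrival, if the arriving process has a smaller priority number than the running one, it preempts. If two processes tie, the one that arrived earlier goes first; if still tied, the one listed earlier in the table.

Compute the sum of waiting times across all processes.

Schedule: | P5 0-1 | P4 1-2 | P3 2-5 | P6 5-11 | P1 11-14 | P3 14-20 | P2 20-28 |
Completion: P1=14  P2=28  P3=20  P4=2  P5=1  P6=11
Turnaround (C−A): P1=8  P2=21  P3=18  P4=1  P5=1  P6=6
Waiting = turnaround − burst: P1=5, P2=13, P3=9, P4=0, P5=0, P6=0
Total waiting = 5 + 13 + 9 + 0 + 0 + 0 = 27

27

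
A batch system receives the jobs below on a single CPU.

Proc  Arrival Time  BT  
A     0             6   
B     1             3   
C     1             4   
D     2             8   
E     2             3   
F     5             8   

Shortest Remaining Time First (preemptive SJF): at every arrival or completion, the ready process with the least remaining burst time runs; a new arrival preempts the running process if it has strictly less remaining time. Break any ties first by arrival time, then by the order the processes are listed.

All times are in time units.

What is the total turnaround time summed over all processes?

Timeline: | A 0-1 | B 1-4 | E 4-7 | C 7-11 | A 11-16 | D 16-24 | F 24-32 |
Completion: A=16  B=4  C=11  D=24  E=7  F=32
Turnaround = completion − arrival: A=16, B=3, C=10, D=22, E=5, F=27
Total turnaround = 16 + 3 + 10 + 22 + 5 + 27 = 83

83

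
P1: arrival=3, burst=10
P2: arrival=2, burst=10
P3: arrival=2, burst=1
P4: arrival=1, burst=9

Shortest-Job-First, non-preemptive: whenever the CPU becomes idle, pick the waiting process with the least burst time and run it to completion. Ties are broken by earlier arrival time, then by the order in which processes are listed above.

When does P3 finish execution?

11

Timeline: | idle 0-1 | P4 1-10 | P3 10-11 | P2 11-21 | P1 21-31 |
Completion: P1=31  P2=21  P3=11  P4=10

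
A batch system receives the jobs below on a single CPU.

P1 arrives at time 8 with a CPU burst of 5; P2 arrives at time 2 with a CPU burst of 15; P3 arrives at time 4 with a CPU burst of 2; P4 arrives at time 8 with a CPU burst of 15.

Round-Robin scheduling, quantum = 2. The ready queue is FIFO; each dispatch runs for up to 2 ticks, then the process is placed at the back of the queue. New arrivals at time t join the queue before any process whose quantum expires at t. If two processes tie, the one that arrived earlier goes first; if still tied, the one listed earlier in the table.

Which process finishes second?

P1

Timeline: | idle 0-2 | P2 2-4 | P3 4-6 | P2 6-8 | P1 8-10 | P4 10-12 | P2 12-14 | P1 14-16 | P4 16-18 | P2 18-20 | P1 20-21 | P4 21-23 | P2 23-25 | P4 25-27 | P2 27-29 | P4 29-31 | P2 31-33 | P4 33-35 | P2 35-36 | P4 36-39 |
Completion: P1=21  P2=36  P3=6  P4=39
Finish order: P3 → P1 → P2 → P4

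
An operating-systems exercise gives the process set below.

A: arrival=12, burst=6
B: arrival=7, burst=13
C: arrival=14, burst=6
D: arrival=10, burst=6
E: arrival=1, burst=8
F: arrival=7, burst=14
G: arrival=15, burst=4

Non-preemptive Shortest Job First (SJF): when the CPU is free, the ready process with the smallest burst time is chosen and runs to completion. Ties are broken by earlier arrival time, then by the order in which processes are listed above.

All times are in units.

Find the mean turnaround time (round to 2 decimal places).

Schedule: | idle 0-1 | E 1-9 | B 9-22 | G 22-26 | D 26-32 | A 32-38 | C 38-44 | F 44-58 |
Completion: A=38  B=22  C=44  D=32  E=9  F=58  G=26
Turnaround (C−A): A=26  B=15  C=30  D=22  E=8  F=51  G=11
Turnaround times: A=26, B=15, C=30, D=22, E=8, F=51, G=11
Average turnaround = (26+15+30+22+8+51+11) / 7 = 163/7 = 23.29

23.29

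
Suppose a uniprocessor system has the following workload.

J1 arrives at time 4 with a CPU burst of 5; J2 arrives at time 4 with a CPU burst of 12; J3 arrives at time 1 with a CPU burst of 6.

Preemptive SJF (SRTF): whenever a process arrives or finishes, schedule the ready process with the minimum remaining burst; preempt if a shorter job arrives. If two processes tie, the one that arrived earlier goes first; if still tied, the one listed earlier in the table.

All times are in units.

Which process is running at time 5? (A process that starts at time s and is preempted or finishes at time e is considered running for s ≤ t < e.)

Gantt: | idle 0-1 | J3 1-7 | J1 7-12 | J2 12-24 |
Completion: J1=12  J2=24  J3=7
Turnaround (C−A): J1=8  J2=20  J3=6

J3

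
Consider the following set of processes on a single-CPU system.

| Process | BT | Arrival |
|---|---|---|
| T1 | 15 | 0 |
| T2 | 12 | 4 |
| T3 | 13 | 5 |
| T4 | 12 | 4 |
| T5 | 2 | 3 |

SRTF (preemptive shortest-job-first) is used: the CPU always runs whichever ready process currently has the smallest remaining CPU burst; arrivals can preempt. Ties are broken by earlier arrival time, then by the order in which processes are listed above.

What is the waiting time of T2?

13

Schedule: | T1 0-3 | T5 3-5 | T1 5-17 | T2 17-29 | T4 29-41 | T3 41-54 |
Completion: T1=17  T2=29  T3=54  T4=41  T5=5
Turnaround (C−A): T1=17  T2=25  T3=49  T4=37  T5=2
Waiting(T2) = turnaround − burst = 25 − 12 = 13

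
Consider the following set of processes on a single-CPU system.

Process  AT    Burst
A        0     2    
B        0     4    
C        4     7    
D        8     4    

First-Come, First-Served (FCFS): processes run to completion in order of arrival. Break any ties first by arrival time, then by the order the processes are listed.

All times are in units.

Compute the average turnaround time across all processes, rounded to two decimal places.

6.50

Schedule: | A 0-2 | B 2-6 | C 6-13 | D 13-17 |
Completion: A=2  B=6  C=13  D=17
Turnaround (C−A): A=2  B=6  C=9  D=9
Turnaround times: A=2, B=6, C=9, D=9
Average turnaround = (2+6+9+9) / 4 = 26/4 = 6.50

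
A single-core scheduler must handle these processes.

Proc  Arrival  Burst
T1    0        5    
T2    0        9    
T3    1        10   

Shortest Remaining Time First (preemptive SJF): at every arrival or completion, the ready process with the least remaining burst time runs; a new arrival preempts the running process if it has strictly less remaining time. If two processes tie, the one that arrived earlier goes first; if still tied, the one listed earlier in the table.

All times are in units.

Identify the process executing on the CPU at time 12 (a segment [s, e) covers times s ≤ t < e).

Gantt: | T1 0-5 | T2 5-14 | T3 14-24 |
Completion: T1=5  T2=14  T3=24
Turnaround (C−A): T1=5  T2=14  T3=23

T2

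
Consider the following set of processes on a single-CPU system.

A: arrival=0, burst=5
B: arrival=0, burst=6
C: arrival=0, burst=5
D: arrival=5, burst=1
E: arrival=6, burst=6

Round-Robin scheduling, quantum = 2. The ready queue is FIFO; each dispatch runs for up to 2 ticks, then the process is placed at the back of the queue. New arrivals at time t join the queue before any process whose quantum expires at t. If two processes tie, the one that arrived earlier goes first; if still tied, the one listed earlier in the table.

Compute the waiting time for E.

11

Gantt: | A 0-2 | B 2-4 | C 4-6 | A 6-8 | B 8-10 | D 10-11 | E 11-13 | C 13-15 | A 15-16 | B 16-18 | E 18-20 | C 20-21 | E 21-23 |
Completion: A=16  B=18  C=21  D=11  E=23
Waiting(E) = turnaround − burst = 17 − 6 = 11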